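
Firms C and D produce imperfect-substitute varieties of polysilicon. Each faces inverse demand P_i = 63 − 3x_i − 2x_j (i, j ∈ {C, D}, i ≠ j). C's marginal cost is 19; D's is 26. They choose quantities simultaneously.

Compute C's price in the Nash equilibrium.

Firm C's profit: π = x_C(63 − 3x_C − 2x_D) − 19x_C.
∂π/∂x_C = 44 − 6x_C − 2x_D = 0 ⇒ x_C = 22/3 − (1/3)x_D.
Similarly x_D = 37/6 − (1/3)x_C.
Plugging x_D into C's best response: x_C = 22/3 − (1/3)(37/6 − (1/3)x_C) ⇒ (8/9)x_C = 95/18, so x_C = 5.9375.
Then x_D = 37/6 − (1/3)·5.9375 = 4.1875.
P_C = 63 − 3·5.9375 − 2·4.1875 = 36.8125.

36.8125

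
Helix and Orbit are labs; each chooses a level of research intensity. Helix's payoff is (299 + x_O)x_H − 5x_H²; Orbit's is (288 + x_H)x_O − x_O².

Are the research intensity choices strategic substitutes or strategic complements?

strategic complements

Expanding Helix's payoff: 299x_H + x_Ox_H − 5x_H².
∂π/∂x_H = 299 + x_O − 10x_H = 0, so x_H = 29.9 + 0.1x_O.
The best-response slope dx_H/dx_O = 0.1 > 0: the reaction function is upward-sloping, so the choices are strategic complements.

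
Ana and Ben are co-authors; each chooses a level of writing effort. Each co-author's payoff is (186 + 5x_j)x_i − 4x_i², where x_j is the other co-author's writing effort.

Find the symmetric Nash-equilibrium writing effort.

Ana's payoff is (186 + 5x_B)x_A − 4x_A².
∂π/∂x_A = 186 + 5x_B − 8x_A = 0, so x_A = 23.25 + 0.625x_B.
The game is symmetric, so in equilibrium x_B = x_A: the reaction function gives 0.375x_A = 23.25, hence x_A = 62.

62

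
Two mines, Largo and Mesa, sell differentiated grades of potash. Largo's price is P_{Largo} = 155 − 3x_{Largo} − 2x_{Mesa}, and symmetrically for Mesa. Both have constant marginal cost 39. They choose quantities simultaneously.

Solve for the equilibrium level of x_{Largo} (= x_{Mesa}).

14.5

Mine Largo's profit: π = x_{Largo}(155 − 3x_{Largo} − 2x_{Mesa}) − 39x_{Largo}.
∂π/∂x_{Largo} = 116 − 6x_{Largo} − 2x_{Mesa} = 0 ⇒ x_{Largo} = 58/3 − (1/3)x_{Mesa}.
By symmetry x_{Mesa} = x_{Largo}; substituting into the reaction function, (4/3)x_{Largo} = 58/3 and x_{Largo} = 14.5.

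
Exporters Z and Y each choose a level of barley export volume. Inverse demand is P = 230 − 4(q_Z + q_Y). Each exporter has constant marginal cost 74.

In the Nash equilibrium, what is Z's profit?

676

Exporter Z's profit: π = q_Z(230 − 4(q_Z + q_Y)) − 74q_Z.
∂π/∂q_Z = 156 − 8q_Z − 4q_Y = 0, so q_Z = 19.5 − 0.5q_Y.
The game is symmetric, so in equilibrium q_Y = q_Z: the reaction function gives 1.5q_Z = 19.5, hence q_Z = 13.
Price P = 230 − 4·26 = 126.
Z's profit: (126 − 74)·13 = 676.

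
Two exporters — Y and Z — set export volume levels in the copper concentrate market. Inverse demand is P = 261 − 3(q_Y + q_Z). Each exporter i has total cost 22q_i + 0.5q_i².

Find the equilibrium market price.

117.6

Exporter Y's profit: π = q_Y(261 − 3(q_Y + q_Z)) − 22q_Y − 0.5q_Y².
∂π/∂q_Y = 239 − 7q_Y − 3q_Z = 0, so q_Y = 239/7 − (3/7)q_Z.
The game is symmetric, so in equilibrium q_Z = q_Y: the reaction function gives (10/7)q_Y = 239/7, hence q_Y = 23.9.
Equilibrium price: P = 261 − 3·47.8 = 117.6.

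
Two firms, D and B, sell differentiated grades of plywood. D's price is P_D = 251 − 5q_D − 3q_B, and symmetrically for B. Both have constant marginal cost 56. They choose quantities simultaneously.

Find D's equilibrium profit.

Firm D's profit: π = q_D(251 − 5q_D − 3q_B) − 56q_D.
∂π/∂q_D = 195 − 10q_D − 3q_B = 0 ⇒ q_D = 19.5 − 0.3q_B.
The game is symmetric, so in equilibrium q_B = q_D: the reaction function gives 1.3q_D = 19.5, hence q_D = 15.
P_D = 251 − 5·15 − 3·15 = 131.
Profit = (131 − 56)·15 = 1125.

1125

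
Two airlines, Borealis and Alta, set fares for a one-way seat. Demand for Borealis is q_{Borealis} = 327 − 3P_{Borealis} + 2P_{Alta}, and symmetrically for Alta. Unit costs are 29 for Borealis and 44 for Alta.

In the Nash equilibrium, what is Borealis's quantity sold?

231.9375

Borealis's profit: π = (P_{Borealis} − 29)(327 − 3P_{Borealis} + 2P_{Alta}).
∂π/∂P_{Borealis} = 414 − 6P_{Borealis} + 2P_{Alta} = 0 ⇒ P_{Borealis} = 69 + (1/3)P_{Alta}.
Similarly P_{Alta} = 76.5 + (1/3)P_{Borealis}.
Solving the two reaction functions simultaneously: (1 − (1/3)(1/3))P_{Borealis} = 69 + (1/3)·76.5, so (8/9)P_{Borealis} = 94.5 and P_{Borealis} = 106.3125.
Then P_{Alta} = 76.5 + (1/3)·106.3125 = 111.9375.
q_{Borealis} = 327 − 3·106.3125 + 2·111.9375 = 231.9375.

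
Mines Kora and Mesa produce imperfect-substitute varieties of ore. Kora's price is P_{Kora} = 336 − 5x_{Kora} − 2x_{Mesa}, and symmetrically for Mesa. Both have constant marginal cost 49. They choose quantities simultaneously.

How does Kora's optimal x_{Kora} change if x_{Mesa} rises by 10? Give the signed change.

Mine Kora's profit: π = x_{Kora}(336 − 5x_{Kora} − 2x_{Mesa}) − 49x_{Kora}.
∂π/∂x_{Kora} = 287 − 10x_{Kora} − 2x_{Mesa} = 0 ⇒ x_{Kora} = 28.7 − 0.2x_{Mesa}.
The reaction-function slope is −0.2, so a 10-unit rise in x_{Mesa} moves x_{Kora} by −0.2 × 10 = −2. Kora's best response falls — the actions are strategic substitutes.

-2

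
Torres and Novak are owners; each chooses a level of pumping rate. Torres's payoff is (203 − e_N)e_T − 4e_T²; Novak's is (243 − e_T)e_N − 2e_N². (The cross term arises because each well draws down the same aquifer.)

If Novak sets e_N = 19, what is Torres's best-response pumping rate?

Expanding Torres's payoff: 203e_T − e_Ne_T − 4e_T².
∂π/∂e_T = 203 − e_N − 8e_T = 0, so e_T = 25.375 − 0.125e_N.
At e_N = 19: e_T = 25.375 − 0.125·19 = 23.

23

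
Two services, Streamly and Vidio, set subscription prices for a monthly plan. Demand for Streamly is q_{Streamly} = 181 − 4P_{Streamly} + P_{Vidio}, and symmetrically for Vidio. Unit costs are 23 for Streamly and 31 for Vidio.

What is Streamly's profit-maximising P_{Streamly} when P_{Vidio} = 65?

42.25

Streamly's profit: π = (P_{Streamly} − 23)(181 − 4P_{Streamly} + P_{Vidio}).
∂π/∂P_{Streamly} = 273 − 8P_{Streamly} + P_{Vidio} = 0 ⇒ P_{Streamly} = 34.125 + 0.125P_{Vidio}.
At P_{Vidio} = 65: P_{Streamly} = 34.125 + 0.125·65 = 42.25.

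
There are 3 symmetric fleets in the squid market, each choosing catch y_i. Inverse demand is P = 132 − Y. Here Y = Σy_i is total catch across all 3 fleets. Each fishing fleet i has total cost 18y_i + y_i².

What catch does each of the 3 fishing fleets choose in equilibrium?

19

A representative fishing fleet's profit is π_i = y_i(132 − Y) − 18y_i − y_i², with Y = y_i + Σ_{j≠i} y_j.
First-order condition: 114 − 4y_i − Σ_{j≠i} y_j = 0.
In a symmetric equilibrium every fishing fleet chooses the same y, so Σ_{j≠i} y_j = 2y. The condition becomes 114 − 6y = 0, giving y = 114/6 = 19.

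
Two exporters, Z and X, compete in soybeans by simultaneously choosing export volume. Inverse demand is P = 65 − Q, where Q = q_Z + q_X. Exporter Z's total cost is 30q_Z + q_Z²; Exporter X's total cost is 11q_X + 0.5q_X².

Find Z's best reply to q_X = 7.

7

Exporter Z's profit: π = q_Z(65 − (q_Z + q_X)) − 30q_Z − q_Z².
∂π/∂q_Z = 35 − 4q_Z − q_X = 0, so q_Z = 8.75 − 0.25q_X.
At q_X = 7: q_Z = 8.75 − 0.25·7 = 7.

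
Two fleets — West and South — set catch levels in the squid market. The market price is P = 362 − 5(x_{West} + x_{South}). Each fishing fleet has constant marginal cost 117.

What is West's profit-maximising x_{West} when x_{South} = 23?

13

Fishing fleet West's profit: π = x_{West}(362 − 5(x_{West} + x_{South})) − 117x_{West}.
∂π/∂x_{West} = 245 − 10x_{West} − 5x_{South} = 0, so x_{West} = 24.5 − 0.5x_{South}.
At x_{South} = 23: x_{West} = 24.5 − 0.5·23 = 13.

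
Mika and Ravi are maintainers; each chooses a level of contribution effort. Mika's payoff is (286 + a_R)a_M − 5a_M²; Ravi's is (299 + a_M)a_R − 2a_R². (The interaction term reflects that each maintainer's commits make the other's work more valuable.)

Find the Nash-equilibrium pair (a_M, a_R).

Expanding Mika's payoff: 286a_M + a_Ra_M − 5a_M².
∂π/∂a_M = 286 + a_R − 10a_M = 0, so a_M = 28.6 + 0.1a_R.
Likewise for Ravi: a_R = 74.75 + 0.25a_M.
Substituting the second reaction function into the first: a_M = 28.6 + 0.1(74.75 + 0.25a_M), which gives 0.975a_M = 36.075 ⇒ a_M = 37.
Then a_R = 74.75 + 0.25·37 = 84.

37, 84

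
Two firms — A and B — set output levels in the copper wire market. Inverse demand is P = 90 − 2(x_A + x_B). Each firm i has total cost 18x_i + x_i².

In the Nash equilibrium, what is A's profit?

243

Firm A's profit: π = x_A(90 − 2(x_A + x_B)) − 18x_A − x_A².
∂π/∂x_A = 72 − 6x_A − 2x_B = 0, so x_A = 12 − (1/3)x_B.
By symmetry x_B = x_A; substituting into the reaction function, (4/3)x_A = 12 and x_A = 9.
Price P = 90 − 2·18 = 54.
A's profit: (54 − 18)·9 − (9)² = 243.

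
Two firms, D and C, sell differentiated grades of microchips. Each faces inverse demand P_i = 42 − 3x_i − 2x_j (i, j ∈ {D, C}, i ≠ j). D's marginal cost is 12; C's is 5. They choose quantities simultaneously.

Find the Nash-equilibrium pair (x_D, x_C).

3.3125, 5.0625

Firm D's profit: π = x_D(42 − 3x_D − 2x_C) − 12x_D.
∂π/∂x_D = 30 − 6x_D − 2x_C = 0 ⇒ x_D = 5 − (1/3)x_C.
Similarly x_C = 37/6 − (1/3)x_D.
Solving the two reaction functions simultaneously: (1 − (−1/3)(−1/3))x_D = 5 − (1/3)·(37/6), so (8/9)x_D = 53/18 and x_D = 3.3125.
Then x_C = 37/6 − (1/3)·3.3125 = 5.0625.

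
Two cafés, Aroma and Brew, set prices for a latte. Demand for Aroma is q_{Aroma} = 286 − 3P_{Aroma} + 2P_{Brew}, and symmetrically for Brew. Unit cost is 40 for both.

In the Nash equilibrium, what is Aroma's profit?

11346.75

Aroma's profit: π = (P_{Aroma} − 40)(286 − 3P_{Aroma} + 2P_{Brew}).
∂π/∂P_{Aroma} = 406 − 6P_{Aroma} + 2P_{Brew} = 0 ⇒ P_{Aroma} = 203/3 + (1/3)P_{Brew}.
The game is symmetric, so in equilibrium P_{Brew} = P_{Aroma}: the reaction function gives (2/3)P_{Aroma} = 203/3, hence P_{Aroma} = 101.5.
q_{Aroma} = 286 − 3·101.5 + 2·101.5 = 184.5.
Profit = (101.5 − 40)·184.5 = 11346.75.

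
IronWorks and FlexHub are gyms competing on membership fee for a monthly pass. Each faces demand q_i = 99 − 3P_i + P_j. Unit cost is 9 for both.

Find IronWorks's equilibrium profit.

IronWorks's profit: π = (P_{IronWorks} − 9)(99 − 3P_{IronWorks} + P_{FlexHub}).
∂π/∂P_{IronWorks} = 126 − 6P_{IronWorks} + P_{FlexHub} = 0 ⇒ P_{IronWorks} = 21 + (1/6)P_{FlexHub}.
Setting P_{IronWorks} = P_{FlexHub} in the reaction function: P_{IronWorks} = 21 + (1/6)P_{IronWorks}, so P_{IronWorks} = 21 / (5/6) = 25.2.
q_{IronWorks} = 99 − 3·25.2 + 25.2 = 48.6.
Profit = (25.2 − 9)·48.6 = 787.32.

787.32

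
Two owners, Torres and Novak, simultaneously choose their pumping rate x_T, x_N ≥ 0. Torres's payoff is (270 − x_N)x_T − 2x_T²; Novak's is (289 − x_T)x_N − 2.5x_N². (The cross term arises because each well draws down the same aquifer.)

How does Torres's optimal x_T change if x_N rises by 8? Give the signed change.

Expanding Torres's payoff: 270x_T − x_Nx_T − 2x_T².
∂π/∂x_T = 270 − x_N − 4x_T = 0, so x_T = 67.5 − 0.25x_N.
The reaction-function slope is −0.25, so an 8-unit rise in x_N moves x_T by −0.25 × 8 = −2. Torres's best response falls — the actions are strategic substitutes.

-2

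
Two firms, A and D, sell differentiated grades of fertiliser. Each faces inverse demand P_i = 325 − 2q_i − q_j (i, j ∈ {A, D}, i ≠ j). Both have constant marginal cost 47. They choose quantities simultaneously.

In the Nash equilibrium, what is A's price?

158.2

Firm A's profit: π = q_A(325 − 2q_A − q_D) − 47q_A.
∂π/∂q_A = 278 − 4q_A − q_D = 0 ⇒ q_A = 69.5 − 0.25q_D.
Setting q_A = q_D in the reaction function: q_A = 69.5 − 0.25q_A, so q_A = 69.5 / 1.25 = 55.6.
P_A = 325 − 2·55.6 − 55.6 = 158.2.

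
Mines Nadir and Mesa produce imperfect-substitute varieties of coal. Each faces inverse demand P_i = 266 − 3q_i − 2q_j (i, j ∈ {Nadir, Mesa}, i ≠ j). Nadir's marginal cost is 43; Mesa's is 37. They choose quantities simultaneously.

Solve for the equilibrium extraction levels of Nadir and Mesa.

27.5, 29

Mine Nadir's profit: π = q_{Nadir}(266 − 3q_{Nadir} − 2q_{Mesa}) − 43q_{Nadir}.
∂π/∂q_{Nadir} = 223 − 6q_{Nadir} − 2q_{Mesa} = 0 ⇒ q_{Nadir} = 223/6 − (1/3)q_{Mesa}.
Similarly q_{Mesa} = 229/6 − (1/3)q_{Nadir}.
Substituting the second reaction function into the first: q_{Nadir} = 223/6 − (1/3)(229/6 − (1/3)q_{Nadir}), which gives (8/9)q_{Nadir} = 220/9 ⇒ q_{Nadir} = 27.5.
Then q_{Mesa} = 229/6 − (1/3)·27.5 = 29.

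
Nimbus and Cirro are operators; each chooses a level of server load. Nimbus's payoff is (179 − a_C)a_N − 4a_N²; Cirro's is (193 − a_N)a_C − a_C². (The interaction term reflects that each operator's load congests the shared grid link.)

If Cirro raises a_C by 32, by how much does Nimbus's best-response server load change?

-4

Expanding Nimbus's payoff: 179a_N − a_Ca_N − 4a_N².
∂π/∂a_N = 179 − a_C − 8a_N = 0, so a_N = 22.375 − 0.125a_C.
The reaction-function slope is −0.125, so a 32-unit rise in a_C moves a_N by −0.125 × 32 = −4. Nimbus's best response falls — the actions are strategic substitutes.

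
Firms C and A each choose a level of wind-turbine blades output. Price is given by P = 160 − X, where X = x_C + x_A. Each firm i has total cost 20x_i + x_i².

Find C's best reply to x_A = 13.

Firm C's profit: π = x_C(160 − (x_C + x_A)) − 20x_C − x_C².
∂π/∂x_C = 140 − 4x_C − x_A = 0, so x_C = 35 − 0.25x_A.
At x_A = 13: x_C = 35 − 0.25·13 = 31.75.

31.75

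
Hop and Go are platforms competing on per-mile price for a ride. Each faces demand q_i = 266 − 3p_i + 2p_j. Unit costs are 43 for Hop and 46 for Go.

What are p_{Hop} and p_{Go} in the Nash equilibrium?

Hop's profit: π = (p_{Hop} − 43)(266 − 3p_{Hop} + 2p_{Go}).
∂π/∂p_{Hop} = 395 − 6p_{Hop} + 2p_{Go} = 0 ⇒ p_{Hop} = 395/6 + (1/3)p_{Go}.
Similarly p_{Go} = 202/3 + (1/3)p_{Hop}.
Substituting the second reaction function into the first: p_{Hop} = 395/6 + (1/3)(202/3 + (1/3)p_{Hop}), which gives (8/9)p_{Hop} = 1589/18 ⇒ p_{Hop} = 99.3125.
Then p_{Go} = 202/3 + (1/3)·99.3125 = 100.4375.

99.3125, 100.4375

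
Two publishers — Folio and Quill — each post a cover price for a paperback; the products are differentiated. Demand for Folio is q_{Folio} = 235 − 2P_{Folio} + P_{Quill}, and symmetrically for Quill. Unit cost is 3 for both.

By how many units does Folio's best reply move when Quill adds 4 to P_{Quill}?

Folio's profit: π = (P_{Folio} − 3)(235 − 2P_{Folio} + P_{Quill}).
∂π/∂P_{Folio} = 241 − 4P_{Folio} + P_{Quill} = 0 ⇒ P_{Folio} = 60.25 + 0.25P_{Quill}.
The reaction-function slope is 0.25, so a 4-unit rise in P_{Quill} moves P_{Folio} by 0.25 × 4 = 1. Folio's best response rises — the actions are strategic complements.

1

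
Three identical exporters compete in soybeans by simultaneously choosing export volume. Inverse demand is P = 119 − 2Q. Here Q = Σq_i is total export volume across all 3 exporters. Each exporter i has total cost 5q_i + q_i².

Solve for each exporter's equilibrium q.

11.4

A representative exporter's profit is π_i = q_i(119 − 2Q) − 5q_i − q_i², with Q = q_i + Σ_{j≠i} q_j.
First-order condition: 114 − 6q_i − 2Σ_{j≠i} q_j = 0.
With identical exporters, set every q_j = q: then 114 − 6q − 4q = 0, i.e. q = 114/10 = 11.4.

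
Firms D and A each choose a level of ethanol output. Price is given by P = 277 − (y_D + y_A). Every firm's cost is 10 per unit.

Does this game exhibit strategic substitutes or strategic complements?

strategic substitutes

Firm D's profit: π = y_D(277 − (y_D + y_A)) − 10y_D.
∂π/∂y_D = 267 − 2y_D − y_A = 0, so y_D = 133.5 − 0.5y_A.
The best-response slope dy_D/dy_A = −0.5 < 0: the reaction function is downward-sloping, so the choices are strategic substitutes.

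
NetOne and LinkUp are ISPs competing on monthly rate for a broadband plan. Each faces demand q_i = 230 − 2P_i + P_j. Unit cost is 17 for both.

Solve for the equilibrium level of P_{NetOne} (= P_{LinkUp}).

88

NetOne's profit: π = (P_{NetOne} − 17)(230 − 2P_{NetOne} + P_{LinkUp}).
∂π/∂P_{NetOne} = 264 − 4P_{NetOne} + P_{LinkUp} = 0 ⇒ P_{NetOne} = 66 + 0.25P_{LinkUp}.
Setting P_{NetOne} = P_{LinkUp} in the reaction function: P_{NetOne} = 66 + 0.25P_{NetOne}, so P_{NetOne} = 66 / 0.75 = 88.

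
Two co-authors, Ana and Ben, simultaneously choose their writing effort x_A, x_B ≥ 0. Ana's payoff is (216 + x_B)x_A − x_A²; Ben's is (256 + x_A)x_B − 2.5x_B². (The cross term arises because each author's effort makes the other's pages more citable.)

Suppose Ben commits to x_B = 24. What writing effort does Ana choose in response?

Expanding Ana's payoff: 216x_A + x_Bx_A − x_A².
∂π/∂x_A = 216 + x_B − 2x_A = 0, so x_A = 108 + 0.5x_B.
At x_B = 24: x_A = 108 + 0.5·24 = 120.

120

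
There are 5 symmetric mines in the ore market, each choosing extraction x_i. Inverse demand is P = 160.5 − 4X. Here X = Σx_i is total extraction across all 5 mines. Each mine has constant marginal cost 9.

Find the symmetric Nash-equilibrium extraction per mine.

6.3125

A representative mine's profit is π_i = x_i(160.5 − 4X) − 9x_i, with X = x_i + Σ_{j≠i} x_j.
First-order condition: 151.5 − 8x_i − 4Σ_{j≠i} x_j = 0.
In a symmetric equilibrium every mine chooses the same x, so Σ_{j≠i} x_j = 4x. The condition becomes 151.5 − 24x = 0, giving x = 151.5/24 = 6.3125.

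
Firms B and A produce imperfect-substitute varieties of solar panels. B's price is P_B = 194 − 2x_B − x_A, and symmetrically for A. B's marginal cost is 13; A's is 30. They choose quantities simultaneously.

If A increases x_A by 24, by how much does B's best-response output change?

Firm B's profit: π = x_B(194 − 2x_B − x_A) − 13x_B.
∂π/∂x_B = 181 − 4x_B − x_A = 0 ⇒ x_B = 45.25 − 0.25x_A.
The reaction-function slope is −0.25, so a 24-unit rise in x_A moves x_B by −0.25 × 24 = −6. B's best response falls — the actions are strategic substitutes.

-6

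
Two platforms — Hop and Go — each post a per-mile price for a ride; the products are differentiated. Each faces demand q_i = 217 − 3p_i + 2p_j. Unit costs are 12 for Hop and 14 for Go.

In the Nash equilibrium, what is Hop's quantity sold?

Hop's profit: π = (p_{Hop} − 12)(217 − 3p_{Hop} + 2p_{Go}).
∂π/∂p_{Hop} = 253 − 6p_{Hop} + 2p_{Go} = 0 ⇒ p_{Hop} = 253/6 + (1/3)p_{Go}.
Similarly p_{Go} = 259/6 + (1/3)p_{Hop}.
Solving the two reaction functions simultaneously: (1 − (1/3)(1/3))p_{Hop} = 253/6 + (1/3)·(259/6), so (8/9)p_{Hop} = 509/9 and p_{Hop} = 63.625.
Then p_{Go} = 259/6 + (1/3)·63.625 = 64.375.
q_{Hop} = 217 − 3·63.625 + 2·64.375 = 154.875.

154.875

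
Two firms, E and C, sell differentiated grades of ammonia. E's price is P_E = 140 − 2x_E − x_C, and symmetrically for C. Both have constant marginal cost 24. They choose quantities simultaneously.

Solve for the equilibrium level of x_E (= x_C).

23.2

Firm E's profit: π = x_E(140 − 2x_E − x_C) − 24x_E.
∂π/∂x_E = 116 − 4x_E − x_C = 0 ⇒ x_E = 29 − 0.25x_C.
The game is symmetric, so in equilibrium x_C = x_E: the reaction function gives 1.25x_E = 29, hence x_E = 23.2.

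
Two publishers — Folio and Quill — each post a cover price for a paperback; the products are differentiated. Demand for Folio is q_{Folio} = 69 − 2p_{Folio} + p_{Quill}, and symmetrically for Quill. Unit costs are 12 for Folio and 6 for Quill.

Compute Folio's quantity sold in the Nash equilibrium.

36.4

Folio's profit: π = (p_{Folio} − 12)(69 − 2p_{Folio} + p_{Quill}).
∂π/∂p_{Folio} = 93 − 4p_{Folio} + p_{Quill} = 0 ⇒ p_{Folio} = 23.25 + 0.25p_{Quill}.
Similarly p_{Quill} = 20.25 + 0.25p_{Folio}.
Solving the two reaction functions simultaneously: (1 − (0.25)(0.25))p_{Folio} = 23.25 + 0.25·20.25, so 0.9375p_{Folio} = 28.3125 and p_{Folio} = 30.2.
Then p_{Quill} = 20.25 + 0.25·30.2 = 27.8.
q_{Folio} = 69 − 2·30.2 + 27.8 = 36.4.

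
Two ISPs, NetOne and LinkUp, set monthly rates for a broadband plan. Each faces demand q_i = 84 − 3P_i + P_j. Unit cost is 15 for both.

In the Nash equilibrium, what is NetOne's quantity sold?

NetOne's profit: π = (P_{NetOne} − 15)(84 − 3P_{NetOne} + P_{LinkUp}).
∂π/∂P_{NetOne} = 129 − 6P_{NetOne} + P_{LinkUp} = 0 ⇒ P_{NetOne} = 21.5 + (1/6)P_{LinkUp}.
The game is symmetric, so in equilibrium P_{LinkUp} = P_{NetOne}: the reaction function gives (5/6)P_{NetOne} = 21.5, hence P_{NetOne} = 25.8.
q_{NetOne} = 84 − 3·25.8 + 25.8 = 32.4.

32.4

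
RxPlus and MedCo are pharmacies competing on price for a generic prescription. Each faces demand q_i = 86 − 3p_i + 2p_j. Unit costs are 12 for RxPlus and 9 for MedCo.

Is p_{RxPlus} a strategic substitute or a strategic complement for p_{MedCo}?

RxPlus's profit: π = (p_{RxPlus} − 12)(86 − 3p_{RxPlus} + 2p_{MedCo}).
∂π/∂p_{RxPlus} = 122 − 6p_{RxPlus} + 2p_{MedCo} = 0 ⇒ p_{RxPlus} = 61/3 + (1/3)p_{MedCo}.
The best-response slope dp_{RxPlus}/dp_{MedCo} = 1/3 > 0: the reaction function is upward-sloping, so the choices are strategic complements.

strategic complements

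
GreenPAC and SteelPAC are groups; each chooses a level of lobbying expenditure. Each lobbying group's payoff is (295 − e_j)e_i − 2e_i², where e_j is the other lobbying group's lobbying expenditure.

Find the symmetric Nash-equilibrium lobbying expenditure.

GreenPAC's payoff is (295 − e_S)e_G − 2e_G².
∂π/∂e_G = 295 − e_S − 4e_G = 0, so e_G = 73.75 − 0.25e_S.
Setting e_G = e_S in the reaction function: e_G = 73.75 − 0.25e_G, so e_G = 73.75 / 1.25 = 59.

59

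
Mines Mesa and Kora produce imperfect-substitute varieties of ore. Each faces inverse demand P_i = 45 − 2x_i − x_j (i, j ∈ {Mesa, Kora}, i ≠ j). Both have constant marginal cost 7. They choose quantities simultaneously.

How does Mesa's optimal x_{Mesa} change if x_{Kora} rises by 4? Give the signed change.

-1

Mine Mesa's profit: π = x_{Mesa}(45 − 2x_{Mesa} − x_{Kora}) − 7x_{Mesa}.
∂π/∂x_{Mesa} = 38 − 4x_{Mesa} − x_{Kora} = 0 ⇒ x_{Mesa} = 9.5 − 0.25x_{Kora}.
The reaction-function slope is −0.25, so a 4-unit rise in x_{Kora} moves x_{Mesa} by −0.25 × 4 = −1. Mesa's best response falls — the actions are strategic substitutes.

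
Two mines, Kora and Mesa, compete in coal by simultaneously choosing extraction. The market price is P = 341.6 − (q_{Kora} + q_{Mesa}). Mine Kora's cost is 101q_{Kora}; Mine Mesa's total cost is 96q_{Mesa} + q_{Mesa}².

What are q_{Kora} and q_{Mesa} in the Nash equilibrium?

102.4, 35.8

Mine Kora's profit: π = q_{Kora}(341.6 − (q_{Kora} + q_{Mesa})) − 101q_{Kora}.
∂π/∂q_{Kora} = 240.6 − 2q_{Kora} − q_{Mesa} = 0, so q_{Kora} = 120.3 − 0.5q_{Mesa}.
For Mesa: ∂π/∂q_{Mesa} = 245.6 − 4q_{Mesa} − q_{Kora} = 0 ⇒ q_{Mesa} = 61.4 − 0.25q_{Kora}.
Plugging q_{Mesa} into Kora's best response: q_{Kora} = 120.3 − 0.5(61.4 − 0.25q_{Kora}) ⇒ 0.875q_{Kora} = 89.6, so q_{Kora} = 102.4.
Then q_{Mesa} = 61.4 − 0.25·102.4 = 35.8.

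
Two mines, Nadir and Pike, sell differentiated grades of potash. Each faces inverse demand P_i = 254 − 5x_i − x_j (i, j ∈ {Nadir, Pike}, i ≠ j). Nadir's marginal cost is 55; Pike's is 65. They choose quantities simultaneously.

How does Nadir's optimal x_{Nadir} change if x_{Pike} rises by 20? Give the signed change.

-2

Mine Nadir's profit: π = x_{Nadir}(254 − 5x_{Nadir} − x_{Pike}) − 55x_{Nadir}.
∂π/∂x_{Nadir} = 199 − 10x_{Nadir} − x_{Pike} = 0 ⇒ x_{Nadir} = 19.9 − 0.1x_{Pike}.
The reaction-function slope is −0.1, so a 20-unit rise in x_{Pike} moves x_{Nadir} by −0.1 × 20 = −2. Nadir's best response falls — the actions are strategic substitutes.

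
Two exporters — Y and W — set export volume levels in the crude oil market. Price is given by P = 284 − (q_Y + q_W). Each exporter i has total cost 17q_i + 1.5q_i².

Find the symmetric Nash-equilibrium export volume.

Exporter Y's profit: π = q_Y(284 − (q_Y + q_W)) − 17q_Y − 1.5q_Y².
∂π/∂q_Y = 267 − 5q_Y − q_W = 0, so q_Y = 53.4 − 0.2q_W.
Setting q_Y = q_W in the reaction function: q_Y = 53.4 − 0.2q_Y, so q_Y = 53.4 / 1.2 = 44.5.

44.5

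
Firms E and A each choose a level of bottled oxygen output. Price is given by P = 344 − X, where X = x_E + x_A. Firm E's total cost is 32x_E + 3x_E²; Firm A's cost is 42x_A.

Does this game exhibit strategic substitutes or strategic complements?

Firm E's profit: π = x_E(344 − (x_E + x_A)) − 32x_E − 3x_E².
∂π/∂x_E = 312 − 8x_E − x_A = 0, so x_E = 39 − 0.125x_A.
The best-response slope dx_E/dx_A = −0.125 < 0: the reaction function is downward-sloping, so the choices are strategic substitutes.

strategic substitutes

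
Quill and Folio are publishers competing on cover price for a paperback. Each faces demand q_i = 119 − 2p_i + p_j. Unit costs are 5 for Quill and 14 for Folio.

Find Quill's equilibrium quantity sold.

Quill's profit: π = (p_{Quill} − 5)(119 − 2p_{Quill} + p_{Folio}).
∂π/∂p_{Quill} = 129 − 4p_{Quill} + p_{Folio} = 0 ⇒ p_{Quill} = 32.25 + 0.25p_{Folio}.
Similarly p_{Folio} = 36.75 + 0.25p_{Quill}.
Plugging p_{Folio} into Quill's best response: p_{Quill} = 32.25 + 0.25(36.75 + 0.25p_{Quill}) ⇒ 0.9375p_{Quill} = 41.4375, so p_{Quill} = 44.2.
Then p_{Folio} = 36.75 + 0.25·44.2 = 47.8.
q_{Quill} = 119 − 2·44.2 + 47.8 = 78.4.

78.4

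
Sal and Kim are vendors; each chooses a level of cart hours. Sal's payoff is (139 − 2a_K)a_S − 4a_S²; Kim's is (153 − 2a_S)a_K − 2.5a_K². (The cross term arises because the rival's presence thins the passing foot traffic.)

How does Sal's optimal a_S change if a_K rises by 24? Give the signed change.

-6

Expanding Sal's payoff: 139a_S − 2a_Ka_S − 4a_S².
∂π/∂a_S = 139 − 2a_K − 8a_S = 0, so a_S = 17.375 − 0.25a_K.
The reaction-function slope is −0.25, so a 24-unit rise in a_K moves a_S by −0.25 × 24 = −6. Sal's best response falls — the actions are strategic substitutes.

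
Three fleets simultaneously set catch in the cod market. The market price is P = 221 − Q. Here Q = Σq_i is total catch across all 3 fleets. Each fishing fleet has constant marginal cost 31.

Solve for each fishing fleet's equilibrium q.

A representative fishing fleet's profit is π_i = q_i(221 − Q) − 31q_i, with Q = q_i + Σ_{j≠i} q_j.
First-order condition: 190 − 2q_i − Σ_{j≠i} q_j = 0.
With identical fishing fleets, set every q_j = q: then 190 − 2q − 2q = 0, i.e. q = 190/4 = 47.5.

47.5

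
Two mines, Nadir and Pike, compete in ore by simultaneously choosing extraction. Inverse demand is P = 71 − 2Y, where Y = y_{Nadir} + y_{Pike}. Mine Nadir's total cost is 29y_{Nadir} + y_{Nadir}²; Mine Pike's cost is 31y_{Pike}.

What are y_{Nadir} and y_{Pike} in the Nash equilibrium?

4.4, 7.8

Mine Nadir's profit: π = y_{Nadir}(71 − 2(y_{Nadir} + y_{Pike})) − 29y_{Nadir} − y_{Nadir}².
∂π/∂y_{Nadir} = 42 − 6y_{Nadir} − 2y_{Pike} = 0, so y_{Nadir} = 7 − (1/3)y_{Pike}.
For Pike: ∂π/∂y_{Pike} = 40 − 4y_{Pike} − 2y_{Nadir} = 0 ⇒ y_{Pike} = 10 − 0.5y_{Nadir}.
Plugging y_{Pike} into Nadir's best response: y_{Nadir} = 7 − (1/3)(10 − 0.5y_{Nadir}) ⇒ (5/6)y_{Nadir} = 11/3, so y_{Nadir} = 4.4.
Then y_{Pike} = 10 − 0.5·4.4 = 7.8.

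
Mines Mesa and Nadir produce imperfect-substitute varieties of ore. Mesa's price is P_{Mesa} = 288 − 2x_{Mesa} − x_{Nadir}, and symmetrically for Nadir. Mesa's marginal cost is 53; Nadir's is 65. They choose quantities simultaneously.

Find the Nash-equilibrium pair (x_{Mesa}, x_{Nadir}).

47.8, 43.8

Mine Mesa's profit: π = x_{Mesa}(288 − 2x_{Mesa} − x_{Nadir}) − 53x_{Mesa}.
∂π/∂x_{Mesa} = 235 − 4x_{Mesa} − x_{Nadir} = 0 ⇒ x_{Mesa} = 58.75 − 0.25x_{Nadir}.
Similarly x_{Nadir} = 55.75 − 0.25x_{Mesa}.
Substituting the second reaction function into the first: x_{Mesa} = 58.75 − 0.25(55.75 − 0.25x_{Mesa}), which gives 0.9375x_{Mesa} = 44.8125 ⇒ x_{Mesa} = 47.8.
Then x_{Nadir} = 55.75 − 0.25·47.8 = 43.8.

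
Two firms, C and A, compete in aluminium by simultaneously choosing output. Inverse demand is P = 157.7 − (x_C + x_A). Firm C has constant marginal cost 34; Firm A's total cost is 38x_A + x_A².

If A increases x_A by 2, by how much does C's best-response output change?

-1

Firm C's profit: π = x_C(157.7 − (x_C + x_A)) − 34x_C.
∂π/∂x_C = 123.7 − 2x_C − x_A = 0, so x_C = 61.85 − 0.5x_A.
The reaction-function slope is −0.5, so a 2-unit rise in x_A moves x_C by −0.5 × 2 = −1. C's best response falls — the actions are strategic substitutes.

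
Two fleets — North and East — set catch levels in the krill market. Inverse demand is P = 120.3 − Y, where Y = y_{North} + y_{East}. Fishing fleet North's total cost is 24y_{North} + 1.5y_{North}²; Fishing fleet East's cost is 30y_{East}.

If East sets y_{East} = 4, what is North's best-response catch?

18.46

Fishing fleet North's profit: π = y_{North}(120.3 − (y_{North} + y_{East})) − 24y_{North} − 1.5y_{North}².
∂π/∂y_{North} = 96.3 − 5y_{North} − y_{East} = 0, so y_{North} = 19.26 − 0.2y_{East}.
At y_{East} = 4: y_{North} = 19.26 − 0.2·4 = 18.46.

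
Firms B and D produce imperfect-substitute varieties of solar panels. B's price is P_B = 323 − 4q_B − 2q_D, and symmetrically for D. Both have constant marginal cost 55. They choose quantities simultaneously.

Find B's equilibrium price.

162.2

Firm B's profit: π = q_B(323 − 4q_B − 2q_D) − 55q_B.
∂π/∂q_B = 268 − 8q_B − 2q_D = 0 ⇒ q_B = 33.5 − 0.25q_D.
By symmetry q_D = q_B; substituting into the reaction function, 1.25q_B = 33.5 and q_B = 26.8.
P_B = 323 − 4·26.8 − 2·26.8 = 162.2.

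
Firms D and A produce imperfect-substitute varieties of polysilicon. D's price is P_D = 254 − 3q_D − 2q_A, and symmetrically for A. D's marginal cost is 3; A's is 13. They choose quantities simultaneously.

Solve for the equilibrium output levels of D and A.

Firm D's profit: π = q_D(254 − 3q_D − 2q_A) − 3q_D.
∂π/∂q_D = 251 − 6q_D − 2q_A = 0 ⇒ q_D = 251/6 − (1/3)q_A.
Similarly q_A = 241/6 − (1/3)q_D.
Plugging q_A into D's best response: q_D = 251/6 − (1/3)(241/6 − (1/3)q_D) ⇒ (8/9)q_D = 256/9, so q_D = 32.
Then q_A = 241/6 − (1/3)·32 = 29.5.

32, 29.5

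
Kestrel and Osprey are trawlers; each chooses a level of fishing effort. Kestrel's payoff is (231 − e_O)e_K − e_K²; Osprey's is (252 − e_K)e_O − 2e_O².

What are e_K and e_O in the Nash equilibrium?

96, 39

Expanding Kestrel's payoff: 231e_K − e_Oe_K − e_K².
∂π/∂e_K = 231 − e_O − 2e_K = 0, so e_K = 115.5 − 0.5e_O.
Likewise for Osprey: e_O = 63 − 0.25e_K.
Solving the two reaction functions simultaneously: (1 − (−0.5)(−0.25))e_K = 115.5 − 0.5·63, so 0.875e_K = 84 and e_K = 96.
Then e_O = 63 − 0.25·96 = 39.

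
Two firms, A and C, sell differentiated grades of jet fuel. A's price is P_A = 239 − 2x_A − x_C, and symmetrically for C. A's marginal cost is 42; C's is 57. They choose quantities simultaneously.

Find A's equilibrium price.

Firm A's profit: π = x_A(239 − 2x_A − x_C) − 42x_A.
∂π/∂x_A = 197 − 4x_A − x_C = 0 ⇒ x_A = 49.25 − 0.25x_C.
Similarly x_C = 45.5 − 0.25x_A.
Solving the two reaction functions simultaneously: (1 − (−0.25)(−0.25))x_A = 49.25 − 0.25·45.5, so 0.9375x_A = 37.875 and x_A = 40.4.
Then x_C = 45.5 − 0.25·40.4 = 35.4.
P_A = 239 − 2·40.4 − 35.4 = 122.8.

122.8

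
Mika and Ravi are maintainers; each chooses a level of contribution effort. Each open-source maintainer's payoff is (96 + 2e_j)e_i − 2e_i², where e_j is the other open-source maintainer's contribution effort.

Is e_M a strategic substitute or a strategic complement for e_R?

strategic complements

Mika's payoff is (96 + 2e_R)e_M − 2e_M².
∂π/∂e_M = 96 + 2e_R − 4e_M = 0, so e_M = 24 + 0.5e_R.
The best-response slope de_M/de_R = 0.5 > 0: the reaction function is upward-sloping, so the choices are strategic complements.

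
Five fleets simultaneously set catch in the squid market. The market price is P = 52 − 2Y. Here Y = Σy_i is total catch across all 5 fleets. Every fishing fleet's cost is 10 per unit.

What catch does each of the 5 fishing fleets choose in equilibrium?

A representative fishing fleet's profit is π_i = y_i(52 − 2Y) − 10y_i, with Y = y_i + Σ_{j≠i} y_j.
First-order condition: 42 − 4y_i − 2Σ_{j≠i} y_j = 0.
In a symmetric equilibrium every fishing fleet chooses the same y, so Σ_{j≠i} y_j = 4y. The condition becomes 42 − 12y = 0, giving y = 42/12 = 3.5.

3.5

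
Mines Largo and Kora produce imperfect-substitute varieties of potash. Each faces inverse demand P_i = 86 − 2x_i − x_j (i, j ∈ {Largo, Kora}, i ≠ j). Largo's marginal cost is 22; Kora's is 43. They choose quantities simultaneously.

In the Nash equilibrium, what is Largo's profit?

Mine Largo's profit: π = x_{Largo}(86 − 2x_{Largo} − x_{Kora}) − 22x_{Largo}.
∂π/∂x_{Largo} = 64 − 4x_{Largo} − x_{Kora} = 0 ⇒ x_{Largo} = 16 − 0.25x_{Kora}.
Similarly x_{Kora} = 10.75 − 0.25x_{Largo}.
Substituting the second reaction function into the first: x_{Largo} = 16 − 0.25(10.75 − 0.25x_{Largo}), which gives 0.9375x_{Largo} = 13.3125 ⇒ x_{Largo} = 14.2.
Then x_{Kora} = 10.75 − 0.25·14.2 = 7.2.
P_{Largo} = 86 − 2·14.2 − 7.2 = 50.4.
Profit = (50.4 − 22)·14.2 = 403.28.

403.28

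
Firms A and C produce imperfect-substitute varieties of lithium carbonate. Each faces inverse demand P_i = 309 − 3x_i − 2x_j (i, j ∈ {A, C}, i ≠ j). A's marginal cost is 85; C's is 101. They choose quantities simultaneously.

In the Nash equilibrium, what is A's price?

172

Firm A's profit: π = x_A(309 − 3x_A − 2x_C) − 85x_A.
∂π/∂x_A = 224 − 6x_A − 2x_C = 0 ⇒ x_A = 112/3 − (1/3)x_C.
Similarly x_C = 104/3 − (1/3)x_A.
Plugging x_C into A's best response: x_A = 112/3 − (1/3)(104/3 − (1/3)x_A) ⇒ (8/9)x_A = 232/9, so x_A = 29.
Then x_C = 104/3 − (1/3)·29 = 25.
P_A = 309 − 3·29 − 2·25 = 172.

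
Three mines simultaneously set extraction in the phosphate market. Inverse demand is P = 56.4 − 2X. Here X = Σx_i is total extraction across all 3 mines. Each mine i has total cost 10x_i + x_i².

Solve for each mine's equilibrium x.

A representative mine's profit is π_i = x_i(56.4 − 2X) − 10x_i − x_i², with X = x_i + Σ_{j≠i} x_j.
First-order condition: 46.4 − 6x_i − 2Σ_{j≠i} x_j = 0.
With identical mines, set every x_j = x: then 46.4 − 6x − 4x = 0, i.e. x = 46.4/10 = 4.64.

4.64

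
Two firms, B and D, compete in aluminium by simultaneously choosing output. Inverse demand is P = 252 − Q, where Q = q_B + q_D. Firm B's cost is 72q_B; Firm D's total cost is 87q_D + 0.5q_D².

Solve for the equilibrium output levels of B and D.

Firm B's profit: π = q_B(252 − (q_B + q_D)) − 72q_B.
∂π/∂q_B = 180 − 2q_B − q_D = 0, so q_B = 90 − 0.5q_D.
For D: ∂π/∂q_D = 165 − 3q_D − q_B = 0 ⇒ q_D = 55 − (1/3)q_B.
Substituting the second reaction function into the first: q_B = 90 − 0.5(55 − (1/3)q_B), which gives (5/6)q_B = 62.5 ⇒ q_B = 75.
Then q_D = 55 − (1/3)·75 = 30.

75, 30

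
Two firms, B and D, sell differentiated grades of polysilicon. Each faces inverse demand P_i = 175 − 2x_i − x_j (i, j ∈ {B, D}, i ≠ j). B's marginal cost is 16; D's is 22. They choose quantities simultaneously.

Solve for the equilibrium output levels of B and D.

Firm B's profit: π = x_B(175 − 2x_B − x_D) − 16x_B.
∂π/∂x_B = 159 − 4x_B − x_D = 0 ⇒ x_B = 39.75 − 0.25x_D.
Similarly x_D = 38.25 − 0.25x_B.
Plugging x_D into B's best response: x_B = 39.75 − 0.25(38.25 − 0.25x_B) ⇒ 0.9375x_B = 30.1875, so x_B = 32.2.
Then x_D = 38.25 − 0.25·32.2 = 30.2.

32.2, 30.2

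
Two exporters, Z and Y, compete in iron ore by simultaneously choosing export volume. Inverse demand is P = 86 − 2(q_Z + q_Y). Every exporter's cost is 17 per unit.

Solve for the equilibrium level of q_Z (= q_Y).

11.5

Exporter Z's profit: π = q_Z(86 − 2(q_Z + q_Y)) − 17q_Z.
∂π/∂q_Z = 69 − 4q_Z − 2q_Y = 0, so q_Z = 17.25 − 0.5q_Y.
The game is symmetric, so in equilibrium q_Y = q_Z: the reaction function gives 1.5q_Z = 17.25, hence q_Z = 11.5.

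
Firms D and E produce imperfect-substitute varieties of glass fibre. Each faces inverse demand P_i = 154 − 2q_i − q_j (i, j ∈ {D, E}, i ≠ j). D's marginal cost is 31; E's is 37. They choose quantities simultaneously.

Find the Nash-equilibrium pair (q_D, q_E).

25, 23

Firm D's profit: π = q_D(154 − 2q_D − q_E) − 31q_D.
∂π/∂q_D = 123 − 4q_D − q_E = 0 ⇒ q_D = 30.75 − 0.25q_E.
Similarly q_E = 29.25 − 0.25q_D.
Solving the two reaction functions simultaneously: (1 − (−0.25)(−0.25))q_D = 30.75 − 0.25·29.25, so 0.9375q_D = 23.4375 and q_D = 25.
Then q_E = 29.25 − 0.25·25 = 23.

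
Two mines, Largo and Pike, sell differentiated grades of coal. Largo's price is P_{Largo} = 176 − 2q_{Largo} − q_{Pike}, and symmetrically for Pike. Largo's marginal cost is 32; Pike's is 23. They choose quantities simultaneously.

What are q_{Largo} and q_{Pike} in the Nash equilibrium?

28.2, 31.2

Mine Largo's profit: π = q_{Largo}(176 − 2q_{Largo} − q_{Pike}) − 32q_{Largo}.
∂π/∂q_{Largo} = 144 − 4q_{Largo} − q_{Pike} = 0 ⇒ q_{Largo} = 36 − 0.25q_{Pike}.
Similarly q_{Pike} = 38.25 − 0.25q_{Largo}.
Plugging q_{Pike} into Largo's best response: q_{Largo} = 36 − 0.25(38.25 − 0.25q_{Largo}) ⇒ 0.9375q_{Largo} = 26.4375, so q_{Largo} = 28.2.
Then q_{Pike} = 38.25 − 0.25·28.2 = 31.2.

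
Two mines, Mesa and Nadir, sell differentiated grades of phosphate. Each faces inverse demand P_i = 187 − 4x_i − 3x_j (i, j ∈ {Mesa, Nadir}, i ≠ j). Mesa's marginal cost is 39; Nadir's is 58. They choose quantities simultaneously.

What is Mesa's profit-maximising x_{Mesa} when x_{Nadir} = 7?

15.875

Mine Mesa's profit: π = x_{Mesa}(187 − 4x_{Mesa} − 3x_{Nadir}) − 39x_{Mesa}.
∂π/∂x_{Mesa} = 148 − 8x_{Mesa} − 3x_{Nadir} = 0 ⇒ x_{Mesa} = 18.5 − 0.375x_{Nadir}.
At x_{Nadir} = 7: x_{Mesa} = 18.5 − 0.375·7 = 15.875.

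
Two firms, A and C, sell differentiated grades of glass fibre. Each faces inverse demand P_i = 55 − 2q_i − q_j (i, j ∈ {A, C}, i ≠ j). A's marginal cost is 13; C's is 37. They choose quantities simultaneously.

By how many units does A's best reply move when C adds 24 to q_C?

Firm A's profit: π = q_A(55 − 2q_A − q_C) − 13q_A.
∂π/∂q_A = 42 − 4q_A − q_C = 0 ⇒ q_A = 10.5 − 0.25q_C.
The reaction-function slope is −0.25, so a 24-unit rise in q_C moves q_A by −0.25 × 24 = −6. A's best response falls — the actions are strategic substitutes.

-6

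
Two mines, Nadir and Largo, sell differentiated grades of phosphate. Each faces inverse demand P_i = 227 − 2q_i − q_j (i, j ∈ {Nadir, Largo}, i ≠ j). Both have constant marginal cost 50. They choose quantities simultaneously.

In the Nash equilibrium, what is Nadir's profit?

Mine Nadir's profit: π = q_{Nadir}(227 − 2q_{Nadir} − q_{Largo}) − 50q_{Nadir}.
∂π/∂q_{Nadir} = 177 − 4q_{Nadir} − q_{Largo} = 0 ⇒ q_{Nadir} = 44.25 − 0.25q_{Largo}.
The game is symmetric, so in equilibrium q_{Largo} = q_{Nadir}: the reaction function gives 1.25q_{Nadir} = 44.25, hence q_{Nadir} = 35.4.
P_{Nadir} = 227 − 2·35.4 − 35.4 = 120.8.
Profit = (120.8 − 50)·35.4 = 2506.32.

2506.32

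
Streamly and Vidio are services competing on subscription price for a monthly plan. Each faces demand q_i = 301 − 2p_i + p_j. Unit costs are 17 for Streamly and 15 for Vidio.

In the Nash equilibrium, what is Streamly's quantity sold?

188.8

Streamly's profit: π = (p_{Streamly} − 17)(301 − 2p_{Streamly} + p_{Vidio}).
∂π/∂p_{Streamly} = 335 − 4p_{Streamly} + p_{Vidio} = 0 ⇒ p_{Streamly} = 83.75 + 0.25p_{Vidio}.
Similarly p_{Vidio} = 82.75 + 0.25p_{Streamly}.
Solving the two reaction functions simultaneously: (1 − (0.25)(0.25))p_{Streamly} = 83.75 + 0.25·82.75, so 0.9375p_{Streamly} = 104.4375 and p_{Streamly} = 111.4.
Then p_{Vidio} = 82.75 + 0.25·111.4 = 110.6.
q_{Streamly} = 301 − 2·111.4 + 110.6 = 188.8.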